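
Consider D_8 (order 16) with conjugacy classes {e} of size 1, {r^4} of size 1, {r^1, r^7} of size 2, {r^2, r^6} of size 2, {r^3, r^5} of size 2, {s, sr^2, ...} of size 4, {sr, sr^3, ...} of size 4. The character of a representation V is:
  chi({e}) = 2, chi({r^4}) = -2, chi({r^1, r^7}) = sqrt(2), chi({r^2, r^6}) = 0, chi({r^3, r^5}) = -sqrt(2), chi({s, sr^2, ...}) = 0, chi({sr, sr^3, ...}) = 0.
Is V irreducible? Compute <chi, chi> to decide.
Irreducible: <chi, chi> = 1.

Working: <chi, chi> = (1/|G|) sum_C |C| * |chi(C)|^2 = (1/16)[1*|2|^2 + 1*|-2|^2 + 2*|sqrt(2)|^2 + 2*|0|^2 + 2*|-sqrt(2)|^2 + 4*|0|^2 + 4*|0|^2]
  = (1/16)[(4) + (4) + (4) + (0) + (4) + (0) + (0)] = 16/16 = 1.
A character is irreducible iff <chi, chi> = 1, so this representation is irreducible.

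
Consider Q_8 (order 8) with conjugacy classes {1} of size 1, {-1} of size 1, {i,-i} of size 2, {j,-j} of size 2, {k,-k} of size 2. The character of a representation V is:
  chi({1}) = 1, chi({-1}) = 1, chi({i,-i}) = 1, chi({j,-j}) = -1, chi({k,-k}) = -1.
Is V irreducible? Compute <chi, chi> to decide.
Irreducible: <chi, chi> = 1.

Proof sketch: <chi, chi> = (1/|G|) sum_C |C| * |chi(C)|^2 = (1/8)[1*|1|^2 + 1*|1|^2 + 2*|1|^2 + 2*|-1|^2 + 2*|-1|^2]
  = (1/8)[(1) + (1) + (2) + (2) + (2)] = 8/8 = 1.
A character is irreducible iff <chi, chi> = 1, so this representation is irreducible.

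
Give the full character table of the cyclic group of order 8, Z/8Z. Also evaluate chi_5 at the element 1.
Character table of Z/8Z (irreps indexed chi_0,...,chi_7 with chi_k(m) = zeta_8^(k*m), zeta_8 = exp(2*pi*i/8)):
  irrep \ class  {0} (size 1)  {1} (size 1)    {2} (size 1)  {3} (size 1)    {4} (size 1)  {5} (size 1)    {6} (size 1)  {7} (size 1)  
  chi_0          1             1               1             1               1             1               1             1             
  chi_1          1             exp(I*pi/4)     I             exp(3*I*pi/4)   -1            exp(-3*I*pi/4)  -I            exp(-I*pi/4)  
  chi_2          1             I               -1            -I              1             I               -1            -I            
  chi_3          1             exp(3*I*pi/4)   -I            exp(I*pi/4)     -1            exp(-I*pi/4)    I             exp(-3*I*pi/4)
  chi_4          1             -1              1             -1              1             -1              1             -1            
  chi_5          1             exp(-3*I*pi/4)  I             exp(-I*pi/4)    -1            exp(I*pi/4)     -I            exp(3*I*pi/4) 
  chi_6          1             -I              -1            I               1             -I              -1            I             
  chi_7          1             exp(-I*pi/4)    -I            exp(-3*I*pi/4)  -1            exp(3*I*pi/4)   I             exp(I*pi/4)   

Spot check: chi_5(1) = zeta_8^(5*1) = zeta_8^5 = exp(-3*I*pi/4).

Solution. Z/8Z is abelian, so all 8 irreducible complex representations are 1-dimensional. They are given by chi_k(m) = zeta_8^(k*m) for k = 0,...,7. Row orthogonality: sum_m chi_k(m) conj(chi_l(m)) = 8 * [k = l].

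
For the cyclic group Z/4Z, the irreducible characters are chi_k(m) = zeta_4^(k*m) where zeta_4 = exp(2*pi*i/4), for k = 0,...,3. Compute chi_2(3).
chi_2(3) = zeta_4^6 = -1

Reasoning: chi_2(3) = zeta_4^(2*3) = zeta_4^6. Since zeta_4^4 = 1, this equals zeta_4^2 = exp(2*pi*i*2/4) = -1.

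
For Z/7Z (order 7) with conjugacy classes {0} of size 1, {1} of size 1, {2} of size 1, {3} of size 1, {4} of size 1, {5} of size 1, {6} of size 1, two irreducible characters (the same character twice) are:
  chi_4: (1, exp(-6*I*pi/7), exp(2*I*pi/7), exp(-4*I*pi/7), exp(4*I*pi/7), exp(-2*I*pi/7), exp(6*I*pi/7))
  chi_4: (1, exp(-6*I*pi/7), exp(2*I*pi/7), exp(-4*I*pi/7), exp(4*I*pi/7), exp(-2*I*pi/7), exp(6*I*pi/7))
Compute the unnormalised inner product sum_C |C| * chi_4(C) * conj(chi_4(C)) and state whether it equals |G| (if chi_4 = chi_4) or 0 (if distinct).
Sum = 7 = |G| = 7; so <chi_4, chi_4> = 1 (norm-1 confirms irreducibility).

Proof sketch: Compute term by term over conjugacy classes (|C| * chi_4(C) * conj(chi_4(C))):
  1*(1)*conj(1) + 1*(exp(-6*I*pi/7))*conj(exp(-6*I*pi/7)) + 1*(exp(2*I*pi/7))*conj(exp(2*I*pi/7)) + 1*(exp(-4*I*pi/7))*conj(exp(-4*I*pi/7)) + 1*(exp(4*I*pi/7))*conj(exp(4*I*pi/7)) + 1*(exp(-2*I*pi/7))*conj(exp(-2*I*pi/7)) + 1*(exp(6*I*pi/7))*conj(exp(6*I*pi/7))
  = (1) + (1) + (1) + (1) + (1) + (1) + (1)
  = 7.
(Exp terms are combined using exp(i*s)*conj(exp(i*t)) = exp(i*(s-t)), and sums of them are collapsed using the identity that for every m > 1 the m distinct m-th roots of unity sum to 0, e.g. 1 + exp(2*I*pi/3) + exp(-2*I*pi/3) = 0.)
Dividing by |G| = 7 gives 7/7 = 1, matching the row-orthogonality relation <chi_4, chi_4> = [chi_4 = chi_4].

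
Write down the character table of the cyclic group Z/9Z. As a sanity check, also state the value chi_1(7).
Character table of Z/9Z (irreps indexed chi_0,...,chi_8 with chi_k(m) = zeta_9^(k*m), zeta_9 = exp(2*pi*i/9)):
  irrep \ class  {0} (size 1)  {1} (size 1)    {2} (size 1)    {3} (size 1)    {4} (size 1)    {5} (size 1)    {6} (size 1)    {7} (size 1)    {8} (size 1)  
  chi_0          1             1               1               1               1               1               1               1               1             
  chi_1          1             exp(2*I*pi/9)   exp(4*I*pi/9)   exp(2*I*pi/3)   exp(8*I*pi/9)   exp(-8*I*pi/9)  exp(-2*I*pi/3)  exp(-4*I*pi/9)  exp(-2*I*pi/9)
  chi_2          1             exp(4*I*pi/9)   exp(8*I*pi/9)   exp(-2*I*pi/3)  exp(-2*I*pi/9)  exp(2*I*pi/9)   exp(2*I*pi/3)   exp(-8*I*pi/9)  exp(-4*I*pi/9)
  chi_3          1             exp(2*I*pi/3)   exp(-2*I*pi/3)  1               exp(2*I*pi/3)   exp(-2*I*pi/3)  1               exp(2*I*pi/3)   exp(-2*I*pi/3)
  chi_4          1             exp(8*I*pi/9)   exp(-2*I*pi/9)  exp(2*I*pi/3)   exp(-4*I*pi/9)  exp(4*I*pi/9)   exp(-2*I*pi/3)  exp(2*I*pi/9)   exp(-8*I*pi/9)
  chi_5          1             exp(-8*I*pi/9)  exp(2*I*pi/9)   exp(-2*I*pi/3)  exp(4*I*pi/9)   exp(-4*I*pi/9)  exp(2*I*pi/3)   exp(-2*I*pi/9)  exp(8*I*pi/9) 
  chi_6          1             exp(-2*I*pi/3)  exp(2*I*pi/3)   1               exp(-2*I*pi/3)  exp(2*I*pi/3)   1               exp(-2*I*pi/3)  exp(2*I*pi/3) 
  chi_7          1             exp(-4*I*pi/9)  exp(-8*I*pi/9)  exp(2*I*pi/3)   exp(2*I*pi/9)   exp(-2*I*pi/9)  exp(-2*I*pi/3)  exp(8*I*pi/9)   exp(4*I*pi/9) 
  chi_8          1             exp(-2*I*pi/9)  exp(-4*I*pi/9)  exp(-2*I*pi/3)  exp(-8*I*pi/9)  exp(8*I*pi/9)   exp(2*I*pi/3)   exp(4*I*pi/9)   exp(2*I*pi/9) 

Spot check: chi_1(7) = zeta_9^(1*7) = zeta_9^7 = exp(-4*I*pi/9).

Justification: Z/9Z is abelian, so all 9 irreducible complex representations are 1-dimensional. They are given by chi_k(m) = zeta_9^(k*m) for k = 0,...,8. Row orthogonality: sum_m chi_k(m) conj(chi_l(m)) = 9 * [k = l].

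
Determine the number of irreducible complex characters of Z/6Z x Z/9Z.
54

Argument: The number of irreducible complex representations of a finite group equals its number of conjugacy classes. Z/6Z x Z/9Z is abelian of order 54, so every element is its own conjugacy class: 54 classes, so Z/6Z x Z/9Z (order 54) has exactly 54 irreducible complex representations.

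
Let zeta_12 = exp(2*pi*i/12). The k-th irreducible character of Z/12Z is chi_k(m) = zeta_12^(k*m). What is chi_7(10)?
chi_7(10) = zeta_12^70 = exp(-I*pi/3)

Working: chi_7(10) = zeta_12^(7*10) = zeta_12^70. Since zeta_12^12 = 1, this equals zeta_12^10 = exp(2*pi*i*10/12) = exp(-I*pi/3).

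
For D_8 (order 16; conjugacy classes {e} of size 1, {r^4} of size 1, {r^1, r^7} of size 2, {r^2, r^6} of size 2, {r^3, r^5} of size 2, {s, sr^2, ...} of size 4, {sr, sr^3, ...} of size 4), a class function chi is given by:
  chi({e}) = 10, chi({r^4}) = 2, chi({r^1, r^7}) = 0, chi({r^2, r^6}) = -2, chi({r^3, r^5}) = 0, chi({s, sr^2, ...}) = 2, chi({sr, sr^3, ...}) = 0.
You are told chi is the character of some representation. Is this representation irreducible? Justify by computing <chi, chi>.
Not irreducible (reducible): <chi, chi> = 8 > 1.

<chi, chi> = (1/|G|) sum_C |C| * |chi(C)|^2 = (1/16)[1*|10|^2 + 1*|2|^2 + 2*|0|^2 + 2*|-2|^2 + 2*|0|^2 + 4*|2|^2 + 4*|0|^2]
  = (1/16)[(100) + (4) + (0) + (8) + (0) + (16) + (0)] = 128/16 = 8.
A character is irreducible iff <chi, chi> = 1, so this representation is reducible.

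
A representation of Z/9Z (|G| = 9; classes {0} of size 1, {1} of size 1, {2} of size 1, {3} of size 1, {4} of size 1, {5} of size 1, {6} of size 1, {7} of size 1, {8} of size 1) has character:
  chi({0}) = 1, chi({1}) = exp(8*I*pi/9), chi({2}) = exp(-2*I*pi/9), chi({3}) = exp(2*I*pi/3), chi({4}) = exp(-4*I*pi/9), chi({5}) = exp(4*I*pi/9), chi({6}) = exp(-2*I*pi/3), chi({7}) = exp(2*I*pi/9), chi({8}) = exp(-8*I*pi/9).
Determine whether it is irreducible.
Irreducible: <chi, chi> = 1.

Solution. <chi, chi> = (1/|G|) sum_C |C| * |chi(C)|^2 = (1/9)[1*|1|^2 + 1*|exp(8*I*pi/9)|^2 + 1*|exp(-2*I*pi/9)|^2 + 1*|exp(2*I*pi/3)|^2 + 1*|exp(-4*I*pi/9)|^2 + 1*|exp(4*I*pi/9)|^2 + 1*|exp(-2*I*pi/3)|^2 + 1*|exp(2*I*pi/9)|^2 + 1*|exp(-8*I*pi/9)|^2]
  = (1/9)[(1) + (1) + (1) + (1) + (1) + (1) + (1) + (1) + (1)] = 9/9 = 1.
(Exp terms are combined using exp(i*s)*conj(exp(i*t)) = exp(i*(s-t)), and sums of them are collapsed using the identity that for every m > 1 the m distinct m-th roots of unity sum to 0, e.g. 1 + exp(2*I*pi/3) + exp(-2*I*pi/3) = 0.)
A character is irreducible iff <chi, chi> = 1, so this representation is irreducible.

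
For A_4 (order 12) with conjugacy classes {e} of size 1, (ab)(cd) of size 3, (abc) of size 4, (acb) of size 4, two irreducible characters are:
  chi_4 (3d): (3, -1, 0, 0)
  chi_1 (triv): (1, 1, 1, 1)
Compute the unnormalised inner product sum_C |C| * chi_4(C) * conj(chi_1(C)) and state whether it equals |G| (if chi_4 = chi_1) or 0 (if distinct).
Sum = 0; so <chi_4, chi_1> = 0 (distinct irreducibles are orthogonal).

Why: Compute term by term over conjugacy classes (|C| * chi_4(C) * conj(chi_1(C))):
  1*(3)*conj(1) + 3*(-1)*conj(1) + 4*(0)*conj(1) + 4*(0)*conj(1)
  = (3) + (-3) + (0) + (0)
  = 0.
(Exp terms are combined using exp(i*s)*conj(exp(i*t)) = exp(i*(s-t)), and sums of them are collapsed using the identity that for every m > 1 the m distinct m-th roots of unity sum to 0, e.g. 1 + exp(2*I*pi/3) + exp(-2*I*pi/3) = 0.)
Dividing by |G| = 12 gives 0/12 = 0, matching the row-orthogonality relation <chi_4, chi_1> = [chi_4 = chi_1].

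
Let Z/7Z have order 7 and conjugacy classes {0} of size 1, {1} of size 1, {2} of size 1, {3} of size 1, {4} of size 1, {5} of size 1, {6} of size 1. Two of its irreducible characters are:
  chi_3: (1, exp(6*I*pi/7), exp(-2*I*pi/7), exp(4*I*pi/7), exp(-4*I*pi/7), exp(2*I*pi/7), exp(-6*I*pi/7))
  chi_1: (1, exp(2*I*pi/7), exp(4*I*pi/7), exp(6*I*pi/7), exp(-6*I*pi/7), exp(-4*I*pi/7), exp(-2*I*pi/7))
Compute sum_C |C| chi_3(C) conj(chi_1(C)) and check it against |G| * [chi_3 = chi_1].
Sum = 0; so <chi_3, chi_1> = 0 (distinct irreducibles are orthogonal).

Explanation: Compute term by term over conjugacy classes (|C| * chi_3(C) * conj(chi_1(C))):
  1*(1)*conj(1) + 1*(exp(6*I*pi/7))*conj(exp(2*I*pi/7)) + 1*(exp(-2*I*pi/7))*conj(exp(4*I*pi/7)) + 1*(exp(4*I*pi/7))*conj(exp(6*I*pi/7)) + 1*(exp(-4*I*pi/7))*conj(exp(-6*I*pi/7)) + 1*(exp(2*I*pi/7))*conj(exp(-4*I*pi/7)) + 1*(exp(-6*I*pi/7))*conj(exp(-2*I*pi/7))
  = (1) + (exp(4*I*pi/7)) + (exp(-6*I*pi/7)) + (exp(-2*I*pi/7)) + (exp(2*I*pi/7)) + (exp(6*I*pi/7)) + (exp(-4*I*pi/7))
  = 0.
(Exp terms are combined using exp(i*s)*conj(exp(i*t)) = exp(i*(s-t)), and sums of them are collapsed using the identity that for every m > 1 the m distinct m-th roots of unity sum to 0, e.g. 1 + exp(2*I*pi/3) + exp(-2*I*pi/3) = 0.)
Dividing by |G| = 7 gives 0/7 = 0, matching the row-orthogonality relation <chi_3, chi_1> = [chi_3 = chi_1].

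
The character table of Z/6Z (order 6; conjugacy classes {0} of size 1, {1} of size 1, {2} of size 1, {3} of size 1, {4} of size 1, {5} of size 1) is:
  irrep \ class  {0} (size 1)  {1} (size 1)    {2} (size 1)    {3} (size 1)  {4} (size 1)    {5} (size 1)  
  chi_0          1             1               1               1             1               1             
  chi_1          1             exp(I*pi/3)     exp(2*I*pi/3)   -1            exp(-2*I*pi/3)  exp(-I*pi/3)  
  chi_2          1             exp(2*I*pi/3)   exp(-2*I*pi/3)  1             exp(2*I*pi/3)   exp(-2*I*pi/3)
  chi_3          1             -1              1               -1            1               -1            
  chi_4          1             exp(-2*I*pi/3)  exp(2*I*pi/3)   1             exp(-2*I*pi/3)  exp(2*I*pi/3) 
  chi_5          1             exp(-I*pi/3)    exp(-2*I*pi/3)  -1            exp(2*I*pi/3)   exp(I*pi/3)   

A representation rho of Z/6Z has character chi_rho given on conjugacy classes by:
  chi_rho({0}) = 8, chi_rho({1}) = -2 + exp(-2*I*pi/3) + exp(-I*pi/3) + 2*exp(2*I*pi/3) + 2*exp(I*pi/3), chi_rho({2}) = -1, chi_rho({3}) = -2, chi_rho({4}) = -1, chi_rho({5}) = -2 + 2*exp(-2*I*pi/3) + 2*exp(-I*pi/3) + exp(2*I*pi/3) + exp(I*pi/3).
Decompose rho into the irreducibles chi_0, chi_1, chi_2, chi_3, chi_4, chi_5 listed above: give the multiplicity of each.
Multiplicities: chi_0: 0, chi_1: 2, chi_2: 2, chi_3: 2, chi_4: 1, chi_5: 1.

Details: Use <chi_rho, chi> = (1/|G|) sum_C |C| * chi_rho(C) * conj(chi(C)) with |G| = 6 for each irreducible chi in the table:
  <chi_rho, chi_0> = (1/6)[1*(8)*conj(1) + 1*(-2 + exp(-2*I*pi/3) + exp(-I*pi/3) + 2*exp(2*I*pi/3) + 2*exp(I*pi/3))*conj(1) + 1*(-1)*conj(1) + 1*(-2)*conj(1) + 1*(-1)*conj(1) + 1*(-2 + 2*exp(-2*I*pi/3) + 2*exp(-I*pi/3) + exp(2*I*pi/3) + exp(I*pi/3))*conj(1)]
      = (1/6)[(8) + (-2 + exp(-2*I*pi/3) + exp(-I*pi/3) + 2*exp(2*I*pi/3) + 2*exp(I*pi/3)) + (-1) + (-2) + (-1) + (-2 + 2*exp(-2*I*pi/3) + 2*exp(-I*pi/3) + exp(2*I*pi/3) + exp(I*pi/3))] = 0/6 = 0
  <chi_rho, chi_1> = (1/6)[1*(8)*conj(1) + 1*(-2 + exp(-2*I*pi/3) + exp(-I*pi/3) + 2*exp(2*I*pi/3) + 2*exp(I*pi/3))*conj(exp(I*pi/3)) + 1*(-1)*conj(exp(2*I*pi/3)) + 1*(-2)*conj(-1) + 1*(-1)*conj(exp(-2*I*pi/3)) + 1*(-2 + 2*exp(-2*I*pi/3) + 2*exp(-I*pi/3) + exp(2*I*pi/3) + exp(I*pi/3))*conj(exp(-I*pi/3))]
      = (1/6)[(8) + (1 + exp(-2*I*pi/3) - 2*exp(-I*pi/3) + 2*exp(I*pi/3)) + (3 + 2*exp(-2*I*pi/3) + 3*exp(2*I*pi/3)) + (2) + (3 + 3*exp(-2*I*pi/3) + 2*exp(2*I*pi/3)) + (1 - 2*exp(I*pi/3) + 2*exp(-I*pi/3) + exp(2*I*pi/3))] = 12/6 = 2
  <chi_rho, chi_2> = (1/6)[1*(8)*conj(1) + 1*(-2 + exp(-2*I*pi/3) + exp(-I*pi/3) + 2*exp(2*I*pi/3) + 2*exp(I*pi/3))*conj(exp(2*I*pi/3)) + 1*(-1)*conj(exp(-2*I*pi/3)) + 1*(-2)*conj(1) + 1*(-1)*conj(exp(2*I*pi/3)) + 1*(-2 + 2*exp(-2*I*pi/3) + 2*exp(-I*pi/3) + exp(2*I*pi/3) + exp(I*pi/3))*conj(exp(-2*I*pi/3))]
      = (1/6)[(8) + (1 + 2*exp(-I*pi/3) + exp(2*I*pi/3) - 2*exp(-2*I*pi/3)) + (3 + 3*exp(-2*I*pi/3) + 2*exp(2*I*pi/3)) + (-2) + (3 + 2*exp(-2*I*pi/3) + 3*exp(2*I*pi/3)) + (1 - 2*exp(2*I*pi/3) + exp(-2*I*pi/3) + 2*exp(I*pi/3))] = 12/6 = 2
  <chi_rho, chi_3> = (1/6)[1*(8)*conj(1) + 1*(-2 + exp(-2*I*pi/3) + exp(-I*pi/3) + 2*exp(2*I*pi/3) + 2*exp(I*pi/3))*conj(-1) + 1*(-1)*conj(1) + 1*(-2)*conj(-1) + 1*(-1)*conj(1) + 1*(-2 + 2*exp(-2*I*pi/3) + 2*exp(-I*pi/3) + exp(2*I*pi/3) + exp(I*pi/3))*conj(-1)]
      = (1/6)[(8) + (2 - 2*exp(I*pi/3) - 2*exp(2*I*pi/3) - exp(-I*pi/3) - exp(-2*I*pi/3)) + (-1) + (2) + (-1) + (2 - exp(I*pi/3) - exp(2*I*pi/3) - 2*exp(-I*pi/3) - 2*exp(-2*I*pi/3))] = 12/6 = 2
  <chi_rho, chi_4> = (1/6)[1*(8)*conj(1) + 1*(-2 + exp(-2*I*pi/3) + exp(-I*pi/3) + 2*exp(2*I*pi/3) + 2*exp(I*pi/3))*conj(exp(-2*I*pi/3)) + 1*(-1)*conj(exp(2*I*pi/3)) + 1*(-2)*conj(1) + 1*(-1)*conj(exp(-2*I*pi/3)) + 1*(-2 + 2*exp(-2*I*pi/3) + 2*exp(-I*pi/3) + exp(2*I*pi/3) + exp(I*pi/3))*conj(exp(2*I*pi/3))]
      = (1/6)[(8) + (-1 + 2*exp(-2*I*pi/3) - 2*exp(2*I*pi/3) + exp(I*pi/3)) + (3 + 2*exp(-2*I*pi/3) + 3*exp(2*I*pi/3)) + (-2) + (3 + 3*exp(-2*I*pi/3) + 2*exp(2*I*pi/3)) + (-1 + exp(-I*pi/3) + 2*exp(2*I*pi/3) - 2*exp(-2*I*pi/3))] = 6/6 = 1
  <chi_rho, chi_5> = (1/6)[1*(8)*conj(1) + 1*(-2 + exp(-2*I*pi/3) + exp(-I*pi/3) + 2*exp(2*I*pi/3) + 2*exp(I*pi/3))*conj(exp(-I*pi/3)) + 1*(-1)*conj(exp(-2*I*pi/3)) + 1*(-2)*conj(-1) + 1*(-1)*conj(exp(2*I*pi/3)) + 1*(-2 + 2*exp(-2*I*pi/3) + 2*exp(-I*pi/3) + exp(2*I*pi/3) + exp(I*pi/3))*conj(exp(I*pi/3))]
      = (1/6)[(8) + (-1 - 2*exp(I*pi/3) + exp(-I*pi/3) + 2*exp(2*I*pi/3)) + (3 + 3*exp(-2*I*pi/3) + 2*exp(2*I*pi/3)) + (2) + (3 + 2*exp(-2*I*pi/3) + 3*exp(2*I*pi/3)) + (-1 + 2*exp(-2*I*pi/3) + exp(I*pi/3) - 2*exp(-I*pi/3))] = 6/6 = 1
(Exp terms are combined using exp(i*s)*conj(exp(i*t)) = exp(i*(s-t)), and sums of them are collapsed using the identity that for every m > 1 the m distinct m-th roots of unity sum to 0, e.g. 1 + exp(2*I*pi/3) + exp(-2*I*pi/3) = 0.)
Dimension check: dim(rho) = sum (mult * dim) = 0*1 + 2*1 + 2*1 + 2*1 + 1*1 + 1*1 = 8 = chi_rho(e) = 8.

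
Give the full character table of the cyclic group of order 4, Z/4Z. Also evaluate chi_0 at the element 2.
Character table of Z/4Z (irreps indexed chi_0,...,chi_3 with chi_k(m) = zeta_4^(k*m), zeta_4 = exp(2*pi*i/4)):
  irrep \ class  {0} (size 1)  {1} (size 1)  {2} (size 1)  {3} (size 1)
  chi_0          1             1             1             1           
  chi_1          1             I             -1            -I          
  chi_2          1             -1            1             -1          
  chi_3          1             -I            -1            I           

Spot check: chi_0(2) = zeta_4^(0*2) = zeta_4^0 = 1.

Working: Z/4Z is abelian, so all 4 irreducible complex representations are 1-dimensional. They are given by chi_k(m) = zeta_4^(k*m) for k = 0,...,3. Row orthogonality: sum_m chi_k(m) conj(chi_l(m)) = 4 * [k = l].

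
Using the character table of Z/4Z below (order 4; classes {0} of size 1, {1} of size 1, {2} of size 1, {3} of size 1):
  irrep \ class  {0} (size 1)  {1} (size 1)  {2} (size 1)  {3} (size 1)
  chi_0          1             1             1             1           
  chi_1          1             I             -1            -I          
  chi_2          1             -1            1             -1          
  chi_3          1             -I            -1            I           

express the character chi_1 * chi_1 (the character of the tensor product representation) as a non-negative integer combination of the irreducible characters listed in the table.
chi_1 tensor chi_1 = chi_2 (all other irreducibles have multiplicity 0).

Solution. The character of a tensor product is the pointwise product (chi_1 * chi_1)(C) = chi_1(C) * chi_1(C):
  {0}: (1)*(1), {1}: (I)*(I), {2}: (-1)*(-1), {3}: (-I)*(-I)
so (chi_1 * chi_1) takes values
  {0} -> 1, {1} -> -1, {2} -> 1, {3} -> -1.
Now take the inner product of this character with each irreducible chi from the table, <chi_1*chi_1, chi> = (1/4) sum_C |C| (chi_1*chi_1)(C) conj(chi(C)):
  <chi_1*chi_1, chi_0> = (1/4)[1*(1)*conj(1) + 1*(-1)*conj(1) + 1*(1)*conj(1) + 1*(-1)*conj(1)]
      = (1/4)[(1) + (-1) + (1) + (-1)] = 0/4 = 0
  <chi_1*chi_1, chi_1> = (1/4)[1*(1)*conj(1) + 1*(-1)*conj(I) + 1*(1)*conj(-1) + 1*(-1)*conj(-I)]
      = (1/4)[(1) + (I) + (-1) + (-I)] = 0/4 = 0
  <chi_1*chi_1, chi_2> = (1/4)[1*(1)*conj(1) + 1*(-1)*conj(-1) + 1*(1)*conj(1) + 1*(-1)*conj(-1)]
      = (1/4)[(1) + (1) + (1) + (1)] = 4/4 = 1
  <chi_1*chi_1, chi_3> = (1/4)[1*(1)*conj(1) + 1*(-1)*conj(-I) + 1*(1)*conj(-1) + 1*(-1)*conj(I)]
      = (1/4)[(1) + (-I) + (-1) + (I)] = 0/4 = 0
(Exp terms are combined using exp(i*s)*conj(exp(i*t)) = exp(i*(s-t)), and sums of them are collapsed using the identity that for every m > 1 the m distinct m-th roots of unity sum to 0, e.g. 1 + exp(2*I*pi/3) + exp(-2*I*pi/3) = 0.)
Hence the multiplicities are chi_2: 1. Dimension check: dim(chi_1)*dim(chi_1) = 1*1 = 1 and sum (mult * dim) = 1*1 = 1.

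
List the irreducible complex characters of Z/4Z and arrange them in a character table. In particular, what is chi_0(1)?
Character table of Z/4Z (irreps indexed chi_0,...,chi_3 with chi_k(m) = zeta_4^(k*m), zeta_4 = exp(2*pi*i/4)):
  irrep \ class  {0} (size 1)  {1} (size 1)  {2} (size 1)  {3} (size 1)
  chi_0          1             1             1             1           
  chi_1          1             I             -1            -I          
  chi_2          1             -1            1             -1          
  chi_3          1             -I            -1            I           

Spot check: chi_0(1) = zeta_4^(0*1) = zeta_4^0 = 1.

Z/4Z is abelian, so all 4 irreducible complex representations are 1-dimensional. They are given by chi_k(m) = zeta_4^(k*m) for k = 0,...,3. Row orthogonality: sum_m chi_k(m) conj(chi_l(m)) = 4 * [k = l].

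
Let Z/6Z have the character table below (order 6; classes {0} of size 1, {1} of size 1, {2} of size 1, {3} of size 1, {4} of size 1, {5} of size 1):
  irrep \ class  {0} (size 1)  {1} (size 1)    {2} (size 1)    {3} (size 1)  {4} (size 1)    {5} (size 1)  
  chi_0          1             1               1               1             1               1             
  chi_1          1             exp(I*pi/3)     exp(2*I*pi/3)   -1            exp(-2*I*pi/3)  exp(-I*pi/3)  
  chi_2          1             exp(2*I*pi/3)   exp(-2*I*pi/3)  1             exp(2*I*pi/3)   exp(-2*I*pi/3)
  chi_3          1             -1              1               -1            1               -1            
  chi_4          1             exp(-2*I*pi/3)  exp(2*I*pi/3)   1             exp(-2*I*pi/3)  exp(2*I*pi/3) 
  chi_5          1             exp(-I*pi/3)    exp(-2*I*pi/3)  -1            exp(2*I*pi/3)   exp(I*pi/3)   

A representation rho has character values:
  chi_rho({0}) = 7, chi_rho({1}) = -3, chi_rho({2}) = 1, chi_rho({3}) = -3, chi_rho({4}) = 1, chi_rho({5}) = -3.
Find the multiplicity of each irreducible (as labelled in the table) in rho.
Multiplicities: chi_0: 0, chi_1: 1, chi_2: 1, chi_3: 3, chi_4: 1, chi_5: 1.

Explanation: Use <chi_rho, chi> = (1/|G|) sum_C |C| * chi_rho(C) * conj(chi(C)) with |G| = 6 for each irreducible chi in the table:
  <chi_rho, chi_0> = (1/6)[1*(7)*conj(1) + 1*(-3)*conj(1) + 1*(1)*conj(1) + 1*(-3)*conj(1) + 1*(1)*conj(1) + 1*(-3)*conj(1)]
      = (1/6)[(7) + (-3) + (1) + (-3) + (1) + (-3)] = 0/6 = 0
  <chi_rho, chi_1> = (1/6)[1*(7)*conj(1) + 1*(-3)*conj(exp(I*pi/3)) + 1*(1)*conj(exp(2*I*pi/3)) + 1*(-3)*conj(-1) + 1*(1)*conj(exp(-2*I*pi/3)) + 1*(-3)*conj(exp(-I*pi/3))]
      = (1/6)[(7) + (exp(-2*I*pi/3) + exp(I*pi/3) - 3*exp(-I*pi/3)) + (2 + 3*exp(-2*I*pi/3) + 2*exp(2*I*pi/3)) + (3) + (2 + 2*exp(-2*I*pi/3) + 3*exp(2*I*pi/3)) + (-3*exp(I*pi/3) + exp(-I*pi/3) + exp(2*I*pi/3))] = 6/6 = 1
  <chi_rho, chi_2> = (1/6)[1*(7)*conj(1) + 1*(-3)*conj(exp(2*I*pi/3)) + 1*(1)*conj(exp(-2*I*pi/3)) + 1*(-3)*conj(1) + 1*(1)*conj(exp(2*I*pi/3)) + 1*(-3)*conj(exp(-2*I*pi/3))]
      = (1/6)[(7) + (exp(-I*pi/3) + exp(2*I*pi/3) - 3*exp(-2*I*pi/3)) + (2 + 2*exp(-2*I*pi/3) + 3*exp(2*I*pi/3)) + (-3) + (2 + 3*exp(-2*I*pi/3) + 2*exp(2*I*pi/3)) + (-3*exp(2*I*pi/3) + exp(-2*I*pi/3) + exp(I*pi/3))] = 6/6 = 1
  <chi_rho, chi_3> = (1/6)[1*(7)*conj(1) + 1*(-3)*conj(-1) + 1*(1)*conj(1) + 1*(-3)*conj(-1) + 1*(1)*conj(1) + 1*(-3)*conj(-1)]
      = (1/6)[(7) + (3) + (1) + (3) + (1) + (3)] = 18/6 = 3
  <chi_rho, chi_4> = (1/6)[1*(7)*conj(1) + 1*(-3)*conj(exp(-2*I*pi/3)) + 1*(1)*conj(exp(2*I*pi/3)) + 1*(-3)*conj(1) + 1*(1)*conj(exp(-2*I*pi/3)) + 1*(-3)*conj(exp(2*I*pi/3))]
      = (1/6)[(7) + (-3*exp(2*I*pi/3) + exp(-2*I*pi/3) + exp(I*pi/3)) + (2 + 3*exp(-2*I*pi/3) + 2*exp(2*I*pi/3)) + (-3) + (2 + 2*exp(-2*I*pi/3) + 3*exp(2*I*pi/3)) + (exp(-I*pi/3) + exp(2*I*pi/3) - 3*exp(-2*I*pi/3))] = 6/6 = 1
  <chi_rho, chi_5> = (1/6)[1*(7)*conj(1) + 1*(-3)*conj(exp(-I*pi/3)) + 1*(1)*conj(exp(-2*I*pi/3)) + 1*(-3)*conj(-1) + 1*(1)*conj(exp(2*I*pi/3)) + 1*(-3)*conj(exp(I*pi/3))]
      = (1/6)[(7) + (-3*exp(I*pi/3) + exp(-I*pi/3) + exp(2*I*pi/3)) + (2 + 2*exp(-2*I*pi/3) + 3*exp(2*I*pi/3)) + (3) + (2 + 3*exp(-2*I*pi/3) + 2*exp(2*I*pi/3)) + (exp(-2*I*pi/3) + exp(I*pi/3) - 3*exp(-I*pi/3))] = 6/6 = 1
(Exp terms are combined using exp(i*s)*conj(exp(i*t)) = exp(i*(s-t)), and sums of them are collapsed using the identity that for every m > 1 the m distinct m-th roots of unity sum to 0, e.g. 1 + exp(2*I*pi/3) + exp(-2*I*pi/3) = 0.)
Dimension check: dim(rho) = sum (mult * dim) = 0*1 + 1*1 + 1*1 + 3*1 + 1*1 + 1*1 = 7 = chi_rho(e) = 7.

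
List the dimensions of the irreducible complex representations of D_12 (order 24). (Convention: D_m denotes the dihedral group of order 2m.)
Dimensions: 1, 1, 1, 1, 2, 2, 2, 2, 2

Reasoning: There are 9 irreducibles (= number of conjugacy classes). Their dimensions d_i satisfy sum d_i^2 = |G| = 24: 1 + 1 + 1 + 1 + 4 + 4 + 4 + 4 + 4 = 24.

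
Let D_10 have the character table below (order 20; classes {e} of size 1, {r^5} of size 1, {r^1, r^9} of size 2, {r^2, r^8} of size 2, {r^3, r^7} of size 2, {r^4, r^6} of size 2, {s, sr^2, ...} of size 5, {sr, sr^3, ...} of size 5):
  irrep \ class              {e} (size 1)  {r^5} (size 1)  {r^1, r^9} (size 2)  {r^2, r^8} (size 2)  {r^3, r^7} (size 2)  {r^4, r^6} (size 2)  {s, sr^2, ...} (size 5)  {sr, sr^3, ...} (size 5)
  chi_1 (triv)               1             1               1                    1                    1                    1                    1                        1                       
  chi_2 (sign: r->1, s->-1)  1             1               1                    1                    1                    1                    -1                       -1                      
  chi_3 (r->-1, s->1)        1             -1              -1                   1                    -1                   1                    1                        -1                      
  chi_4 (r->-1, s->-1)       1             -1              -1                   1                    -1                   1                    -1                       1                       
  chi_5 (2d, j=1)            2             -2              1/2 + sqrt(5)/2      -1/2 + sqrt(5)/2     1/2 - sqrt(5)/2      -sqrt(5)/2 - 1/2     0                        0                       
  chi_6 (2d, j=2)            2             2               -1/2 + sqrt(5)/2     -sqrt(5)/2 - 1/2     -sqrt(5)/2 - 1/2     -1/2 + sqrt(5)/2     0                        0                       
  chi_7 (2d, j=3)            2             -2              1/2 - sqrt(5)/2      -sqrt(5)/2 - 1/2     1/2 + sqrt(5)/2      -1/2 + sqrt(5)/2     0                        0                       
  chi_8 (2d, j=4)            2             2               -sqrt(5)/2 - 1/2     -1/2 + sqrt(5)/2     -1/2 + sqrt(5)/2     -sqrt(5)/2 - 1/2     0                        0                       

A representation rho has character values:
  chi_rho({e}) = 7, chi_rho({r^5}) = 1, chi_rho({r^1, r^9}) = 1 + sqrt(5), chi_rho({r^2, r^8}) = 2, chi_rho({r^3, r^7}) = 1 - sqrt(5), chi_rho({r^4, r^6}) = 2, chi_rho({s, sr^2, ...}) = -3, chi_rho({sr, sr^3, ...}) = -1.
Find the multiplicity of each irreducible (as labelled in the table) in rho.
Multiplicities: chi_1: 0, chi_2: 2, chi_3: 0, chi_4: 1, chi_5: 1, chi_6: 1, chi_7: 0, chi_8: 0.

Solution. Use <chi_rho, chi> = (1/|G|) sum_C |C| * chi_rho(C) * conj(chi(C)) with |G| = 20 for each irreducible chi in the table:
  <chi_rho, chi_1> = (1/20)[1*(7)*conj(1) + 1*(1)*conj(1) + 2*(1 + sqrt(5))*conj(1) + 2*(2)*conj(1) + 2*(1 - sqrt(5))*conj(1) + 2*(2)*conj(1) + 5*(-3)*conj(1) + 5*(-1)*conj(1)]
      = (1/20)[(7) + (1) + (2 + 2*sqrt(5)) + (4) + (2 - 2*sqrt(5)) + (4) + (-15) + (-5)] = 0/20 = 0
  <chi_rho, chi_2> = (1/20)[1*(7)*conj(1) + 1*(1)*conj(1) + 2*(1 + sqrt(5))*conj(1) + 2*(2)*conj(1) + 2*(1 - sqrt(5))*conj(1) + 2*(2)*conj(1) + 5*(-3)*conj(-1) + 5*(-1)*conj(-1)]
      = (1/20)[(7) + (1) + (2 + 2*sqrt(5)) + (4) + (2 - 2*sqrt(5)) + (4) + (15) + (5)] = 40/20 = 2
  <chi_rho, chi_3> = (1/20)[1*(7)*conj(1) + 1*(1)*conj(-1) + 2*(1 + sqrt(5))*conj(-1) + 2*(2)*conj(1) + 2*(1 - sqrt(5))*conj(-1) + 2*(2)*conj(1) + 5*(-3)*conj(1) + 5*(-1)*conj(-1)]
      = (1/20)[(7) + (-1) + (-2*sqrt(5) - 2) + (4) + (-2 + 2*sqrt(5)) + (4) + (-15) + (5)] = 0/20 = 0
  <chi_rho, chi_4> = (1/20)[1*(7)*conj(1) + 1*(1)*conj(-1) + 2*(1 + sqrt(5))*conj(-1) + 2*(2)*conj(1) + 2*(1 - sqrt(5))*conj(-1) + 2*(2)*conj(1) + 5*(-3)*conj(-1) + 5*(-1)*conj(1)]
      = (1/20)[(7) + (-1) + (-2*sqrt(5) - 2) + (4) + (-2 + 2*sqrt(5)) + (4) + (15) + (-5)] = 20/20 = 1
  <chi_rho, chi_5> = (1/20)[1*(7)*conj(2) + 1*(1)*conj(-2) + 2*(1 + sqrt(5))*conj(1/2 + sqrt(5)/2) + 2*(2)*conj(-1/2 + sqrt(5)/2) + 2*(1 - sqrt(5))*conj(1/2 - sqrt(5)/2) + 2*(2)*conj(-sqrt(5)/2 - 1/2) + 5*(-3)*conj(0) + 5*(-1)*conj(0)]
      = (1/20)[(14) + (-2) + (2*sqrt(5) + 6) + (-2 + 2*sqrt(5)) + (6 - 2*sqrt(5)) + (-2*sqrt(5) - 2) + (0) + (0)] = 20/20 = 1
  <chi_rho, chi_6> = (1/20)[1*(7)*conj(2) + 1*(1)*conj(2) + 2*(1 + sqrt(5))*conj(-1/2 + sqrt(5)/2) + 2*(2)*conj(-sqrt(5)/2 - 1/2) + 2*(1 - sqrt(5))*conj(-sqrt(5)/2 - 1/2) + 2*(2)*conj(-1/2 + sqrt(5)/2) + 5*(-3)*conj(0) + 5*(-1)*conj(0)]
      = (1/20)[(14) + (2) + (4) + (-2*sqrt(5) - 2) + (4) + (-2 + 2*sqrt(5)) + (0) + (0)] = 20/20 = 1
  <chi_rho, chi_7> = (1/20)[1*(7)*conj(2) + 1*(1)*conj(-2) + 2*(1 + sqrt(5))*conj(1/2 - sqrt(5)/2) + 2*(2)*conj(-sqrt(5)/2 - 1/2) + 2*(1 - sqrt(5))*conj(1/2 + sqrt(5)/2) + 2*(2)*conj(-1/2 + sqrt(5)/2) + 5*(-3)*conj(0) + 5*(-1)*conj(0)]
      = (1/20)[(14) + (-2) + (-4) + (-2*sqrt(5) - 2) + (-4) + (-2 + 2*sqrt(5)) + (0) + (0)] = 0/20 = 0
  <chi_rho, chi_8> = (1/20)[1*(7)*conj(2) + 1*(1)*conj(2) + 2*(1 + sqrt(5))*conj(-sqrt(5)/2 - 1/2) + 2*(2)*conj(-1/2 + sqrt(5)/2) + 2*(1 - sqrt(5))*conj(-1/2 + sqrt(5)/2) + 2*(2)*conj(-sqrt(5)/2 - 1/2) + 5*(-3)*conj(0) + 5*(-1)*conj(0)]
      = (1/20)[(14) + (2) + (-6 - 2*sqrt(5)) + (-2 + 2*sqrt(5)) + (-6 + 2*sqrt(5)) + (-2*sqrt(5) - 2) + (0) + (0)] = 0/20 = 0
Dimension check: dim(rho) = sum (mult * dim) = 0*1 + 2*1 + 0*1 + 1*1 + 1*2 + 1*2 + 0*2 + 0*2 = 7 = chi_rho(e) = 7.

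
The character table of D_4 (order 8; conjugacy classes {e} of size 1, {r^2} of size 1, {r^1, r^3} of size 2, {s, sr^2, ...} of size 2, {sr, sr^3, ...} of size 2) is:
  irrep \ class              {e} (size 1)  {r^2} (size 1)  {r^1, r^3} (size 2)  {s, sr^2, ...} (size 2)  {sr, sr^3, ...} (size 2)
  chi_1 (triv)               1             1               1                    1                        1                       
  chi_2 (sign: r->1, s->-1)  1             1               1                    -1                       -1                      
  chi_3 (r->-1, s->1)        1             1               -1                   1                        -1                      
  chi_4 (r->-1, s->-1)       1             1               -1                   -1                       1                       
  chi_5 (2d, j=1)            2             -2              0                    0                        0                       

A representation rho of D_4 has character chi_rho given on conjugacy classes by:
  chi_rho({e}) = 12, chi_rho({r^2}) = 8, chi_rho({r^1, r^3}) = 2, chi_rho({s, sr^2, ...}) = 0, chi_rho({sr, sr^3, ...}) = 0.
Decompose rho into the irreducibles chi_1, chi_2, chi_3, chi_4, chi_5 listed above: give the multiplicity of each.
Multiplicities: chi_1: 3, chi_2: 3, chi_3: 2, chi_4: 2, chi_5: 1.

Argument: Use <chi_rho, chi> = (1/|G|) sum_C |C| * chi_rho(C) * conj(chi(C)) with |G| = 8 for each irreducible chi in the table:
  <chi_rho, chi_1> = (1/8)[1*(12)*conj(1) + 1*(8)*conj(1) + 2*(2)*conj(1) + 2*(0)*conj(1) + 2*(0)*conj(1)]
      = (1/8)[(12) + (8) + (4) + (0) + (0)] = 24/8 = 3
  <chi_rho, chi_2> = (1/8)[1*(12)*conj(1) + 1*(8)*conj(1) + 2*(2)*conj(1) + 2*(0)*conj(-1) + 2*(0)*conj(-1)]
      = (1/8)[(12) + (8) + (4) + (0) + (0)] = 24/8 = 3
  <chi_rho, chi_3> = (1/8)[1*(12)*conj(1) + 1*(8)*conj(1) + 2*(2)*conj(-1) + 2*(0)*conj(1) + 2*(0)*conj(-1)]
      = (1/8)[(12) + (8) + (-4) + (0) + (0)] = 16/8 = 2
  <chi_rho, chi_4> = (1/8)[1*(12)*conj(1) + 1*(8)*conj(1) + 2*(2)*conj(-1) + 2*(0)*conj(-1) + 2*(0)*conj(1)]
      = (1/8)[(12) + (8) + (-4) + (0) + (0)] = 16/8 = 2
  <chi_rho, chi_5> = (1/8)[1*(12)*conj(2) + 1*(8)*conj(-2) + 2*(2)*conj(0) + 2*(0)*conj(0) + 2*(0)*conj(0)]
      = (1/8)[(24) + (-16) + (0) + (0) + (0)] = 8/8 = 1
Dimension check: dim(rho) = sum (mult * dim) = 3*1 + 3*1 + 2*1 + 2*1 + 1*2 = 12 = chi_rho(e) = 12.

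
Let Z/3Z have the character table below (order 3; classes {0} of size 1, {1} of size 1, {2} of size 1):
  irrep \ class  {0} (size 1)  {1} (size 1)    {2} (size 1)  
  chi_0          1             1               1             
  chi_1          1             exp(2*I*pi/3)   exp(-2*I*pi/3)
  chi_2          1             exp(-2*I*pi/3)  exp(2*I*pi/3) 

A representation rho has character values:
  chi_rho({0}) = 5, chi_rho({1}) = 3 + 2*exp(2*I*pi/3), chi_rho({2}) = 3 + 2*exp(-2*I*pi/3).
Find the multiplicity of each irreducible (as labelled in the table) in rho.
Multiplicities: chi_0: 3, chi_1: 2, chi_2: 0.

Reasoning: Use <chi_rho, chi> = (1/|G|) sum_C |C| * chi_rho(C) * conj(chi(C)) with |G| = 3 for each irreducible chi in the table:
  <chi_rho, chi_0> = (1/3)[1*(5)*conj(1) + 1*(3 + 2*exp(2*I*pi/3))*conj(1) + 1*(3 + 2*exp(-2*I*pi/3))*conj(1)]
      = (1/3)[(5) + (3 + 2*exp(2*I*pi/3)) + (3 + 2*exp(-2*I*pi/3))] = 9/3 = 3
  <chi_rho, chi_1> = (1/3)[1*(5)*conj(1) + 1*(3 + 2*exp(2*I*pi/3))*conj(exp(2*I*pi/3)) + 1*(3 + 2*exp(-2*I*pi/3))*conj(exp(-2*I*pi/3))]
      = (1/3)[(5) + (2 + 3*exp(-2*I*pi/3)) + (2 + 3*exp(2*I*pi/3))] = 6/3 = 2
  <chi_rho, chi_2> = (1/3)[1*(5)*conj(1) + 1*(3 + 2*exp(2*I*pi/3))*conj(exp(-2*I*pi/3)) + 1*(3 + 2*exp(-2*I*pi/3))*conj(exp(2*I*pi/3))]
      = (1/3)[(5) + (2*exp(-2*I*pi/3) + 3*exp(2*I*pi/3)) + (3*exp(-2*I*pi/3) + 2*exp(2*I*pi/3))] = 0/3 = 0
(Exp terms are combined using exp(i*s)*conj(exp(i*t)) = exp(i*(s-t)), and sums of them are collapsed using the identity that for every m > 1 the m distinct m-th roots of unity sum to 0, e.g. 1 + exp(2*I*pi/3) + exp(-2*I*pi/3) = 0.)
Dimension check: dim(rho) = sum (mult * dim) = 3*1 + 2*1 + 0*1 = 5 = chi_rho(e) = 5.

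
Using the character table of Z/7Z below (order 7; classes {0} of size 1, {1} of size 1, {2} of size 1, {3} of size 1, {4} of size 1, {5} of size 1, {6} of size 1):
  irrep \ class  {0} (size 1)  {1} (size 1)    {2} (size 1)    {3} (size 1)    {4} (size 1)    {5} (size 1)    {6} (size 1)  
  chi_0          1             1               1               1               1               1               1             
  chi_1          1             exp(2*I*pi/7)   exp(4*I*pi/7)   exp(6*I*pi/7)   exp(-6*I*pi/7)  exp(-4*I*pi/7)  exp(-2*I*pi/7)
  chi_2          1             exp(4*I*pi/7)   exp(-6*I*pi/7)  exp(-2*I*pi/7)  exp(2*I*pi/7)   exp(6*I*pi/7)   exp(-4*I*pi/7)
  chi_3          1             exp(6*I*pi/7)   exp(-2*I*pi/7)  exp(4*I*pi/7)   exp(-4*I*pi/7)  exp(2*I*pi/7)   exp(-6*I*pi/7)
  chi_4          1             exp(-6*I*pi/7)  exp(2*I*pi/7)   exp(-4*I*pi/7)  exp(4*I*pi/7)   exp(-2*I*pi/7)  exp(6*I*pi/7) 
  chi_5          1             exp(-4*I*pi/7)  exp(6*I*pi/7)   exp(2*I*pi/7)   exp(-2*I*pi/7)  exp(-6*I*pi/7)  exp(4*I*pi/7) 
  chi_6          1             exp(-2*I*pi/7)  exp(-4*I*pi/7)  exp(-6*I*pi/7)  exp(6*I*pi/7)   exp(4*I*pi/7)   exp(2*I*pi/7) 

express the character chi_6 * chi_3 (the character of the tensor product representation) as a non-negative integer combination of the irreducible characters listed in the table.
chi_6 tensor chi_3 = chi_2 (all other irreducibles have multiplicity 0).

Working: The character of a tensor product is the pointwise product (chi_6 * chi_3)(C) = chi_6(C) * chi_3(C):
  {0}: (1)*(1), {1}: (exp(-2*I*pi/7))*(exp(6*I*pi/7)), {2}: (exp(-4*I*pi/7))*(exp(-2*I*pi/7)), {3}: (exp(-6*I*pi/7))*(exp(4*I*pi/7)), {4}: (exp(6*I*pi/7))*(exp(-4*I*pi/7)), {5}: (exp(4*I*pi/7))*(exp(2*I*pi/7)), {6}: (exp(2*I*pi/7))*(exp(-6*I*pi/7))
so (chi_6 * chi_3) takes values
  {0} -> 1, {1} -> exp(4*I*pi/7), {2} -> exp(-6*I*pi/7), {3} -> exp(-2*I*pi/7), {4} -> exp(2*I*pi/7), {5} -> exp(6*I*pi/7), {6} -> exp(-4*I*pi/7).
Now take the inner product of this character with each irreducible chi from the table, <chi_6*chi_3, chi> = (1/7) sum_C |C| (chi_6*chi_3)(C) conj(chi(C)):
  <chi_6*chi_3, chi_0> = (1/7)[1*(1)*conj(1) + 1*(exp(4*I*pi/7))*conj(1) + 1*(exp(-6*I*pi/7))*conj(1) + 1*(exp(-2*I*pi/7))*conj(1) + 1*(exp(2*I*pi/7))*conj(1) + 1*(exp(6*I*pi/7))*conj(1) + 1*(exp(-4*I*pi/7))*conj(1)]
      = (1/7)[(1) + (exp(4*I*pi/7)) + (exp(-6*I*pi/7)) + (exp(-2*I*pi/7)) + (exp(2*I*pi/7)) + (exp(6*I*pi/7)) + (exp(-4*I*pi/7))] = 0/7 = 0
  <chi_6*chi_3, chi_1> = (1/7)[1*(1)*conj(1) + 1*(exp(4*I*pi/7))*conj(exp(2*I*pi/7)) + 1*(exp(-6*I*pi/7))*conj(exp(4*I*pi/7)) + 1*(exp(-2*I*pi/7))*conj(exp(6*I*pi/7)) + 1*(exp(2*I*pi/7))*conj(exp(-6*I*pi/7)) + 1*(exp(6*I*pi/7))*conj(exp(-4*I*pi/7)) + 1*(exp(-4*I*pi/7))*conj(exp(-2*I*pi/7))]
      = (1/7)[(1) + (exp(2*I*pi/7)) + (exp(4*I*pi/7)) + (exp(6*I*pi/7)) + (exp(-6*I*pi/7)) + (exp(-4*I*pi/7)) + (exp(-2*I*pi/7))] = 0/7 = 0
  <chi_6*chi_3, chi_2> = (1/7)[1*(1)*conj(1) + 1*(exp(4*I*pi/7))*conj(exp(4*I*pi/7)) + 1*(exp(-6*I*pi/7))*conj(exp(-6*I*pi/7)) + 1*(exp(-2*I*pi/7))*conj(exp(-2*I*pi/7)) + 1*(exp(2*I*pi/7))*conj(exp(2*I*pi/7)) + 1*(exp(6*I*pi/7))*conj(exp(6*I*pi/7)) + 1*(exp(-4*I*pi/7))*conj(exp(-4*I*pi/7))]
      = (1/7)[(1) + (1) + (1) + (1) + (1) + (1) + (1)] = 7/7 = 1
  <chi_6*chi_3, chi_3> = (1/7)[1*(1)*conj(1) + 1*(exp(4*I*pi/7))*conj(exp(6*I*pi/7)) + 1*(exp(-6*I*pi/7))*conj(exp(-2*I*pi/7)) + 1*(exp(-2*I*pi/7))*conj(exp(4*I*pi/7)) + 1*(exp(2*I*pi/7))*conj(exp(-4*I*pi/7)) + 1*(exp(6*I*pi/7))*conj(exp(2*I*pi/7)) + 1*(exp(-4*I*pi/7))*conj(exp(-6*I*pi/7))]
      = (1/7)[(1) + (exp(-2*I*pi/7)) + (exp(-4*I*pi/7)) + (exp(-6*I*pi/7)) + (exp(6*I*pi/7)) + (exp(4*I*pi/7)) + (exp(2*I*pi/7))] = 0/7 = 0
  <chi_6*chi_3, chi_4> = (1/7)[1*(1)*conj(1) + 1*(exp(4*I*pi/7))*conj(exp(-6*I*pi/7)) + 1*(exp(-6*I*pi/7))*conj(exp(2*I*pi/7)) + 1*(exp(-2*I*pi/7))*conj(exp(-4*I*pi/7)) + 1*(exp(2*I*pi/7))*conj(exp(4*I*pi/7)) + 1*(exp(6*I*pi/7))*conj(exp(-2*I*pi/7)) + 1*(exp(-4*I*pi/7))*conj(exp(6*I*pi/7))]
      = (1/7)[(1) + (exp(-4*I*pi/7)) + (exp(6*I*pi/7)) + (exp(2*I*pi/7)) + (exp(-2*I*pi/7)) + (exp(-6*I*pi/7)) + (exp(4*I*pi/7))] = 0/7 = 0
  <chi_6*chi_3, chi_5> = (1/7)[1*(1)*conj(1) + 1*(exp(4*I*pi/7))*conj(exp(-4*I*pi/7)) + 1*(exp(-6*I*pi/7))*conj(exp(6*I*pi/7)) + 1*(exp(-2*I*pi/7))*conj(exp(2*I*pi/7)) + 1*(exp(2*I*pi/7))*conj(exp(-2*I*pi/7)) + 1*(exp(6*I*pi/7))*conj(exp(-6*I*pi/7)) + 1*(exp(-4*I*pi/7))*conj(exp(4*I*pi/7))]
      = (1/7)[(1) + (exp(-6*I*pi/7)) + (exp(2*I*pi/7)) + (exp(-4*I*pi/7)) + (exp(4*I*pi/7)) + (exp(-2*I*pi/7)) + (exp(6*I*pi/7))] = 0/7 = 0
  <chi_6*chi_3, chi_6> = (1/7)[1*(1)*conj(1) + 1*(exp(4*I*pi/7))*conj(exp(-2*I*pi/7)) + 1*(exp(-6*I*pi/7))*conj(exp(-4*I*pi/7)) + 1*(exp(-2*I*pi/7))*conj(exp(-6*I*pi/7)) + 1*(exp(2*I*pi/7))*conj(exp(6*I*pi/7)) + 1*(exp(6*I*pi/7))*conj(exp(4*I*pi/7)) + 1*(exp(-4*I*pi/7))*conj(exp(2*I*pi/7))]
      = (1/7)[(1) + (exp(6*I*pi/7)) + (exp(-2*I*pi/7)) + (exp(4*I*pi/7)) + (exp(-4*I*pi/7)) + (exp(2*I*pi/7)) + (exp(-6*I*pi/7))] = 0/7 = 0
(Exp terms are combined using exp(i*s)*conj(exp(i*t)) = exp(i*(s-t)), and sums of them are collapsed using the identity that for every m > 1 the m distinct m-th roots of unity sum to 0, e.g. 1 + exp(2*I*pi/3) + exp(-2*I*pi/3) = 0.)
Hence the multiplicities are chi_2: 1. Dimension check: dim(chi_6)*dim(chi_3) = 1*1 = 1 and sum (mult * dim) = 1*1 = 1.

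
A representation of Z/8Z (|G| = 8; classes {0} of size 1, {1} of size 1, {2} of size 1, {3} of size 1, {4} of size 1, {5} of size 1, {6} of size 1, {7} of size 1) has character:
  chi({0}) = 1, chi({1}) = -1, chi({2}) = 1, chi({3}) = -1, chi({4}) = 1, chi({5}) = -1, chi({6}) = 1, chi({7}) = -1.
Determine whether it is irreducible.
Irreducible: <chi, chi> = 1.

Solution. <chi, chi> = (1/|G|) sum_C |C| * |chi(C)|^2 = (1/8)[1*|1|^2 + 1*|-1|^2 + 1*|1|^2 + 1*|-1|^2 + 1*|1|^2 + 1*|-1|^2 + 1*|1|^2 + 1*|-1|^2]
  = (1/8)[(1) + (1) + (1) + (1) + (1) + (1) + (1) + (1)] = 8/8 = 1.
(Exp terms are combined using exp(i*s)*conj(exp(i*t)) = exp(i*(s-t)), and sums of them are collapsed using the identity that for every m > 1 the m distinct m-th roots of unity sum to 0, e.g. 1 + exp(2*I*pi/3) + exp(-2*I*pi/3) = 0.)
A character is irreducible iff <chi, chi> = 1, so this representation is irreducible.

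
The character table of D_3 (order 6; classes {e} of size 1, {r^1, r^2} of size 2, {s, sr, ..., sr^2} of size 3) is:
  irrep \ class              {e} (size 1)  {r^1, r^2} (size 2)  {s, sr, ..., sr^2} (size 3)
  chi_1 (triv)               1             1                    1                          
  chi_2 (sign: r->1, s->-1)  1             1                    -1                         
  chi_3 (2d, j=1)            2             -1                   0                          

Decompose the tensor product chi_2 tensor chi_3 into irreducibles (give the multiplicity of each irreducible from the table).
chi_2 tensor chi_3 = chi_3 (all other irreducibles have multiplicity 0).

Explanation: The character of a tensor product is the pointwise product (chi_2 * chi_3)(C) = chi_2(C) * chi_3(C):
  {e}: (1)*(2), {r^1, r^2}: (1)*(-1), {s, sr, ..., sr^2}: (-1)*(0)
so (chi_2 * chi_3) takes values
  {e} -> 2, {r^1, r^2} -> -1, {s, sr, ..., sr^2} -> 0.
Now take the inner product of this character with each irreducible chi from the table, <chi_2*chi_3, chi> = (1/6) sum_C |C| (chi_2*chi_3)(C) conj(chi(C)):
  <chi_2*chi_3, chi_1> = (1/6)[1*(2)*conj(1) + 2*(-1)*conj(1) + 3*(0)*conj(1)]
      = (1/6)[(2) + (-2) + (0)] = 0/6 = 0
  <chi_2*chi_3, chi_2> = (1/6)[1*(2)*conj(1) + 2*(-1)*conj(1) + 3*(0)*conj(-1)]
      = (1/6)[(2) + (-2) + (0)] = 0/6 = 0
  <chi_2*chi_3, chi_3> = (1/6)[1*(2)*conj(2) + 2*(-1)*conj(-1) + 3*(0)*conj(0)]
      = (1/6)[(4) + (2) + (0)] = 6/6 = 1
Hence the multiplicities are chi_3: 1. Dimension check: dim(chi_2)*dim(chi_3) = 1*2 = 2 and sum (mult * dim) = 1*2 = 2.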